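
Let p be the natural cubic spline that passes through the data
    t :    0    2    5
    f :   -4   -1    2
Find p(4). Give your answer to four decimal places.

1.1333

Let M_i = p''(x_i). Step sizes h_i = 2, 3; slopes of the chords Δ_i = (y_(i+1) - y_i)/h_i = 3/2, 1.
  2·M_0 + 10·M_1 + 3·M_2 = 6(Δ_1 - Δ_0) = -3
Natural end conditions: M_0 = M_2 = 0.
Hence M_0 = 0, M_1 = -3/10, M_2 = 0.
On [2, 5], p(t) = -1 + 13/10·(t - 2) - 3/20·(t - 2)² + 1/60·(t - 2)³.
With (t - 2) = 2: p(4) = 17/15.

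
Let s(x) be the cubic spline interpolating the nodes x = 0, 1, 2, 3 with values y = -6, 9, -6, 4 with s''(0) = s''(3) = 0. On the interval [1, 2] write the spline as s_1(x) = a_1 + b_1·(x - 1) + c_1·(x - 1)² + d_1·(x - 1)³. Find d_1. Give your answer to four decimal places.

18.3333

Put M_i = s'' at the i-th knot. Here h = (1, 1, 1) and Δ = (15, -15, 10), so the interior equations h_(i-1)·M_(i-1) + 2(h_(i-1)+h_i)·M_i + h_i·M_(i+1) = 6(Δ_i − Δ_(i-1)) read
  1·M_0 + 4·M_1 + 1·M_2 = 6(Δ_1 - Δ_0) = -180
  1·M_1 + 4·M_2 + 1·M_3 = 6(Δ_2 - Δ_1) = 150
Natural end conditions: M_0 = M_3 = 0.
Hence M_0 = 0, M_1 = -58, M_2 = 52, M_3 = 0.
On [1, 2], with s_1(x) = a_1 + b_1·(x - 1) + c_1·(x - 1)² + d_1·(x - 1)³: c_1 = M_1/2 = -29, d_1 = (M_2 - M_1)/(6h_1) = 55/3, b_1 = Δ_1 - h_1(2M_1 + M_2)/6 = -13/3.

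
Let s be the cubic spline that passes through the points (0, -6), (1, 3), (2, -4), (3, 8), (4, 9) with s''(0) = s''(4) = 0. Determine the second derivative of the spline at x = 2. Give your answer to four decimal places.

With σ_i denoting the second derivative at x_i, h_i = 1, 1, 1, 1, and Δ_i = (y_(i+1) − y_i)/h_i = 9, -7, 12, 1:
  1·σ_0 + 4·σ_1 + 1·σ_2 = 6(Δ_1 - Δ_0) = -96
  1·σ_1 + 4·σ_2 + 1·σ_3 = 6(Δ_2 - Δ_1) = 114
  1·σ_2 + 4·σ_3 + 1·σ_4 = 6(Δ_3 - Δ_2) = -66
Natural end conditions: σ_0 = σ_4 = 0.
Forward elimination and back-substitution give σ_0 = 0, σ_1 = -981/28, σ_2 = 309/7, σ_3 = -771/28, σ_4 = 0.

44.1429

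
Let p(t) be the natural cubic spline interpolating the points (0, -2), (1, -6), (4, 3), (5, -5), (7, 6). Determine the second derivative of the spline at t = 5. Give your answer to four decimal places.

Let σ_i = p''(x_i). Step sizes h_i = 1, 3, 1, 2; slopes of the chords Δ_i = (y_(i+1) - y_i)/h_i = -4, 3, -8, 11/2.
  1·σ_0 + 8·σ_1 + 3·σ_2 = 6(Δ_1 - Δ_0) = 42
  3·σ_1 + 8·σ_2 + 1·σ_3 = 6(Δ_2 - Δ_1) = -66
  1·σ_2 + 6·σ_3 + 2·σ_4 = 6(Δ_3 - Δ_2) = 81
Natural end conditions: σ_0 = σ_4 = 0.
Forward elimination and back-substitution give σ_0 = 0, σ_1 = 3405/322, σ_2 = -2286/161, σ_3 = 5109/322, σ_4 = 0.

15.8665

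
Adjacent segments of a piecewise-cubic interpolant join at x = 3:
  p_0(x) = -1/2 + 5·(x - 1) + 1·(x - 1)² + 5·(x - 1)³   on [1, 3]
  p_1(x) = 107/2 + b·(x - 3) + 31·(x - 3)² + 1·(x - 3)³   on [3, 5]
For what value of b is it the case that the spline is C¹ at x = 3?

p_0'(x) = 5 + 2·(x - 1) + 15·(x - 1)², so p_0'(3) = 69. On the right, p_1'(3) = b, so b = 69.

69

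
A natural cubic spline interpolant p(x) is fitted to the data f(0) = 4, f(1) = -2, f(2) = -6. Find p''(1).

3

Put M_i = p'' at the i-th knot. Here h = (1, 1) and Δ = (-6, -4), so the interior equations h_(i-1)·M_(i-1) + 2(h_(i-1)+h_i)·M_i + h_i·M_(i+1) = 6(Δ_i − Δ_(i-1)) read
  1·M_0 + 4·M_1 + 1·M_2 = 6(Δ_1 - Δ_0) = 12
Natural end conditions: M_0 = M_2 = 0.
Solving the tridiagonal system: M_0 = 0, M_1 = 3, M_2 = 0.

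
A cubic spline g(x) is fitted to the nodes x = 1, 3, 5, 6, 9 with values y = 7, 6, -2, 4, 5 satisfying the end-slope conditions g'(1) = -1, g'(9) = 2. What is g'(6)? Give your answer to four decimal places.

5.5844

Let M_i = g''(x_i). Step sizes h_i = 2, 2, 1, 3; slopes of the chords Δ_i = (y_(i+1) - y_i)/h_i = -1/2, -4, 6, 1/3.
  2·M_0 + 8·M_1 + 2·M_2 = 6(Δ_1 - Δ_0) = -21
  2·M_1 + 6·M_2 + 1·M_3 = 6(Δ_2 - Δ_1) = 60
  1·M_2 + 8·M_3 + 3·M_4 = 6(Δ_3 - Δ_2) = -34
Clamped end conditions give two more equations: 2h_0·M_0 + h_0·M_1 = 6(Δ_0 - g'(1)) = 3 and h_3·M_3 + 2h_3·M_4 = 6(g'(9) - Δ_3) = 10.
Hence M_0 = 691/160, M_1 = -571/80, M_2 = 2197/160, M_3 = -649/80, M_4 = 2747/480.
On [6, 9], g'(x) = b_3 + 2c_3·(x - 6) + 3d_3·(x - 6)² with b_3 = Δ_3 - h_3(2M_3 + M_4)/6 = 1787/320, c_3 = M_3/2 = -649/160, d_3 = (M_4 - M_3)/(6h_3) = 6641/8640. So g'(6) = 1787/320.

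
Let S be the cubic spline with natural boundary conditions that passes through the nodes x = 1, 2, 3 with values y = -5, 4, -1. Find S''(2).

-21

Put M_i = S'' at the i-th knot. Here h = (1, 1) and Δ = (9, -5), so the interior equations h_(i-1)·M_(i-1) + 2(h_(i-1)+h_i)·M_i + h_i·M_(i+1) = 6(Δ_i − Δ_(i-1)) read
  1·M_0 + 4·M_1 + 1·M_2 = 6(Δ_1 - Δ_0) = -84
Natural end conditions: M_0 = M_2 = 0.
Solving: M_0 = 0, M_1 = -21, M_2 = 0.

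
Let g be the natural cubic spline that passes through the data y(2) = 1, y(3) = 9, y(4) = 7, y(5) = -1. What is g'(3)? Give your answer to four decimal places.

With M_i denoting the second derivative at x_i, h_i = 1, 1, 1, and Δ_i = (y_(i+1) − y_i)/h_i = 8, -2, -8:
  1·M_0 + 4·M_1 + 1·M_2 = 6(Δ_1 - Δ_0) = -60
  1·M_1 + 4·M_2 + 1·M_3 = 6(Δ_2 - Δ_1) = -36
Natural end conditions: M_0 = M_3 = 0.
Solving: M_0 = 0, M_1 = -68/5, M_2 = -28/5, M_3 = 0.
On [3, 4], g'(x) = b_1 + 2c_1·(x - 3) + 3d_1·(x - 3)² with b_1 = Δ_1 - h_1(2M_1 + M_2)/6 = 52/15, c_1 = M_1/2 = -34/5, d_1 = (M_2 - M_1)/(6h_1) = 4/3. So g'(3) = 52/15.

3.4667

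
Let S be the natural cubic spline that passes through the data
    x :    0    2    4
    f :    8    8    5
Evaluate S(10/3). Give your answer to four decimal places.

Let σ_i = S''(x_i). Step sizes h_i = 2, 2; slopes of the chords Δ_i = (y_(i+1) - y_i)/h_i = 0, -3/2.
  2·σ_0 + 8·σ_1 + 2·σ_2 = 6(Δ_1 - Δ_0) = -9
Natural end conditions: σ_0 = σ_2 = 0.
Hence σ_0 = 0, σ_1 = -9/8, σ_2 = 0.
On [2, 4], S(x) = 8 - 3/4·(x - 2) - 9/16·(x - 2)² + 3/32·(x - 2)³.
With (x - 2) = 4/3: S(10/3) = 56/9.

6.2222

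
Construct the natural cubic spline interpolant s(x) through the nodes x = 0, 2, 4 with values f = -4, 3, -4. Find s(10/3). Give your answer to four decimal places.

-0.6296

Write M_i for s''(x_i). With h_i = 2, 2 and divided differences Δ_i = 7/2, -7/2, the continuity of s' gives the tridiagonal system
  2·M_0 + 8·M_1 + 2·M_2 = 6(Δ_1 - Δ_0) = -42
Natural end conditions: M_0 = M_2 = 0.
Solving: M_0 = 0, M_1 = -21/4, M_2 = 0.
On [2, 4], s(x) = 3 + 0·(x - 2) - 21/8·(x - 2)² + 7/16·(x - 2)³.
With (x - 2) = 4/3: s(10/3) = -17/27.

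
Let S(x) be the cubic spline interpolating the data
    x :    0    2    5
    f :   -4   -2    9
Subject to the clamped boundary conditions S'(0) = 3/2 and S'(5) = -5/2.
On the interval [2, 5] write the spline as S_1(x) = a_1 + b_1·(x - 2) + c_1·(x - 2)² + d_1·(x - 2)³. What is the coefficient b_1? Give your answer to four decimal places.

3.1500

Write M_i for S''(x_i). With h_i = 2, 3 and divided differences Δ_i = 1, 11/3, the continuity of S' gives the tridiagonal system
  2·M_0 + 10·M_1 + 3·M_2 = 6(Δ_1 - Δ_0) = 16
Clamped end conditions give two more equations: 2h_0·M_0 + h_0·M_1 = 6(Δ_0 - S'(0)) = -3 and h_1·M_1 + 2h_1·M_2 = 6(S'(5) - Δ_1) = -37.
Hence M_0 = -63/20, M_1 = 24/5, M_2 = -257/30.
On [2, 5], with S_1(x) = a_1 + b_1·(x - 2) + c_1·(x - 2)² + d_1·(x - 2)³: c_1 = M_1/2 = 12/5, d_1 = (M_2 - M_1)/(6h_1) = -401/540, b_1 = Δ_1 - h_1(2M_1 + M_2)/6 = 63/20.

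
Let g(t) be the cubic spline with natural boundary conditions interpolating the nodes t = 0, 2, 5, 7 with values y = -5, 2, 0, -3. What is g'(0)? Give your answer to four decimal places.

With m_i denoting the second derivative at x_i, h_i = 2, 3, 2, and Δ_i = (y_(i+1) − y_i)/h_i = 7/2, -2/3, -3/2:
  2·m_0 + 10·m_1 + 3·m_2 = 6(Δ_1 - Δ_0) = -25
  3·m_1 + 10·m_2 + 2·m_3 = 6(Δ_2 - Δ_1) = -5
Natural end conditions: m_0 = m_3 = 0.
Forward elimination and back-substitution give m_0 = 0, m_1 = -235/91, m_2 = 25/91, m_3 = 0.
On [0, 2], g'(t) = b_0 + 2c_0·t + 3d_0·t² with b_0 = Δ_0 - h_0(2m_0 + m_1)/6 = 2381/546, c_0 = m_0/2 = 0, d_0 = (m_1 - m_0)/(6h_0) = -235/1092. So g'(0) = 2381/546.

4.3608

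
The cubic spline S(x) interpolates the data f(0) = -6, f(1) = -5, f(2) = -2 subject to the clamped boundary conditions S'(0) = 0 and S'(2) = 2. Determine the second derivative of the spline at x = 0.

1

Put m_i = S'' at the i-th knot. Here h = (1, 1) and Δ = (1, 3), so the interior equations h_(i-1)·m_(i-1) + 2(h_(i-1)+h_i)·m_i + h_i·m_(i+1) = 6(Δ_i − Δ_(i-1)) read
  1·m_0 + 4·m_1 + 1·m_2 = 6(Δ_1 - Δ_0) = 12
Clamped end conditions give two more equations: 2h_0·m_0 + h_0·m_1 = 6(Δ_0 - S'(0)) = 6 and h_1·m_1 + 2h_1·m_2 = 6(S'(2) - Δ_1) = -6.
Solving the tridiagonal system: m_0 = 1, m_1 = 4, m_2 = -5.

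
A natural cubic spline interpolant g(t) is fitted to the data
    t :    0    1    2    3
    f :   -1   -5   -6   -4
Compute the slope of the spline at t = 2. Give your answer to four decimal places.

With M_i denoting the second derivative at x_i, h_i = 1, 1, 1, and Δ_i = (y_(i+1) − y_i)/h_i = -4, -1, 2:
  1·M_0 + 4·M_1 + 1·M_2 = 6(Δ_1 - Δ_0) = 18
  1·M_1 + 4·M_2 + 1·M_3 = 6(Δ_2 - Δ_1) = 18
Natural end conditions: M_0 = M_3 = 0.
Solving the tridiagonal system: M_0 = 0, M_1 = 18/5, M_2 = 18/5, M_3 = 0.
On [2, 3], g'(t) = b_2 + 2c_2·(t - 2) + 3d_2·(t - 2)² with b_2 = Δ_2 - h_2(2M_2 + M_3)/6 = 4/5, c_2 = M_2/2 = 9/5, d_2 = (M_3 - M_2)/(6h_2) = -3/5. So g'(2) = 4/5.

0.8000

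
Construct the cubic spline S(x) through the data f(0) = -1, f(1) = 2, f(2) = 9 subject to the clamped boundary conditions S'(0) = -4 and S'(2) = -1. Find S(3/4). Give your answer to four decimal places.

0.1133

Put m_i = S'' at the i-th knot. Here h = (1, 1) and Δ = (3, 7), so the interior equations h_(i-1)·m_(i-1) + 2(h_(i-1)+h_i)·m_i + h_i·m_(i+1) = 6(Δ_i − Δ_(i-1)) read
  1·m_0 + 4·m_1 + 1·m_2 = 6(Δ_1 - Δ_0) = 24
Clamped end conditions give two more equations: 2h_0·m_0 + h_0·m_1 = 6(Δ_0 - S'(0)) = 42 and h_1·m_1 + 2h_1·m_2 = 6(S'(2) - Δ_1) = -48.
Solving the tridiagonal system: m_0 = 33/2, m_1 = 9, m_2 = -57/2.
On [0, 1], S(x) = -1 - 4·x + 33/4·x² - 5/4·x³.
With x = 3/4: S(3/4) = 29/256.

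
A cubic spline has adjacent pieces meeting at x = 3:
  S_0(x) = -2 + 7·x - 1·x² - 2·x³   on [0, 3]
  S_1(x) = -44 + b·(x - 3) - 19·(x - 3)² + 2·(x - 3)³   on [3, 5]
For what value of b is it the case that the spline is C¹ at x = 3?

S_0'(x) = 7 - 2·x - 6·x², so S_0'(3) = -53. On the right, S_1'(3) = b, so b = -53.

-53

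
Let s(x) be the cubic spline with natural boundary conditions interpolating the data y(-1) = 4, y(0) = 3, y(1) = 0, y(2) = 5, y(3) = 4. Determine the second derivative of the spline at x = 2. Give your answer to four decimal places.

With M_i denoting the second derivative at x_i, h_i = 1, 1, 1, 1, and Δ_i = (y_(i+1) − y_i)/h_i = -1, -3, 5, -1:
  1·M_0 + 4·M_1 + 1·M_2 = 6(Δ_1 - Δ_0) = -12
  1·M_1 + 4·M_2 + 1·M_3 = 6(Δ_2 - Δ_1) = 48
  1·M_2 + 4·M_3 + 1·M_4 = 6(Δ_3 - Δ_2) = -36
Natural end conditions: M_0 = M_4 = 0.
Forward elimination and back-substitution give M_0 = 0, M_1 = -51/7, M_2 = 120/7, M_3 = -93/7, M_4 = 0.

-13.2857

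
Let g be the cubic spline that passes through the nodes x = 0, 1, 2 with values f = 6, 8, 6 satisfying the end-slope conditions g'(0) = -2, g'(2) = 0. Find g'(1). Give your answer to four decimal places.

Put σ_i = g'' at the i-th knot. Here h = (1, 1) and Δ = (2, -2), so the interior equations h_(i-1)·σ_(i-1) + 2(h_(i-1)+h_i)·σ_i + h_i·σ_(i+1) = 6(Δ_i − Δ_(i-1)) read
  1·σ_0 + 4·σ_1 + 1·σ_2 = 6(Δ_1 - Δ_0) = -24
Clamped end conditions give two more equations: 2h_0·σ_0 + h_0·σ_1 = 6(Δ_0 - g'(0)) = 24 and h_1·σ_1 + 2h_1·σ_2 = 6(g'(2) - Δ_1) = 12.
Solving: σ_0 = 19, σ_1 = -14, σ_2 = 13.
On [1, 2], g'(x) = b_1 + 2c_1·(x - 1) + 3d_1·(x - 1)² with b_1 = Δ_1 - h_1(2σ_1 + σ_2)/6 = 1/2, c_1 = σ_1/2 = -7, d_1 = (σ_2 - σ_1)/(6h_1) = 9/2. So g'(1) = 1/2.

0.5000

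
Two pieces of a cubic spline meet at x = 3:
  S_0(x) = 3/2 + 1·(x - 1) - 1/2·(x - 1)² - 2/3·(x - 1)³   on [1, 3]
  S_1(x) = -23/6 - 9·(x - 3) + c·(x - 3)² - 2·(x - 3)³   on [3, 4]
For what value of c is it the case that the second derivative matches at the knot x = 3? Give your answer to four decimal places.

S_0''(x) = -1 - 4·(x - 1), so S_0''(3) = -9. On the right, S_1''(3) = 2c, so c = -9/2.

-4.5000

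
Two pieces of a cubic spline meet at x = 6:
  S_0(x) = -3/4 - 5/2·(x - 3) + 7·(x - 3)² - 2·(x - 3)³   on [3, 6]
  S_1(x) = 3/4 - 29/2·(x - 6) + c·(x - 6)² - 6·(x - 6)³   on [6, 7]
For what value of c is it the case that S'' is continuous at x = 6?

-11

S_0''(x) = 14 - 12·(x - 3), so S_0''(6) = -22. On the right, S_1''(6) = 2c, so c = -11.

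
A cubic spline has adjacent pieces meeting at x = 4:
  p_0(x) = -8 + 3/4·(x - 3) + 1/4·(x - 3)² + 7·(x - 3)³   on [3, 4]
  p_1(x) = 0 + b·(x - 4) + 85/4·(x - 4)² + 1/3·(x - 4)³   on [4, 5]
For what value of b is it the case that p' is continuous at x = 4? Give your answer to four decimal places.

p_0'(x) = 3/4 + 1/2·(x - 3) + 21·(x - 3)², so p_0'(4) = 89/4. On the right, p_1'(4) = b, so b = 89/4.

22.2500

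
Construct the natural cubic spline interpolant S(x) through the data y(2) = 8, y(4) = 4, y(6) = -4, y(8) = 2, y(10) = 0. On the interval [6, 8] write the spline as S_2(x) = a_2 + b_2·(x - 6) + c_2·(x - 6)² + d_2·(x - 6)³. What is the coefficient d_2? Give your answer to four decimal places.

With m_i denoting the second derivative at x_i, h_i = 2, 2, 2, 2, and Δ_i = (y_(i+1) − y_i)/h_i = -2, -4, 3, -1:
  2·m_0 + 8·m_1 + 2·m_2 = 6(Δ_1 - Δ_0) = -12
  2·m_1 + 8·m_2 + 2·m_3 = 6(Δ_2 - Δ_1) = 42
  2·m_2 + 8·m_3 + 2·m_4 = 6(Δ_3 - Δ_2) = -24
Natural end conditions: m_0 = m_4 = 0.
Hence m_0 = 0, m_1 = -93/28, m_2 = 51/7, m_3 = -135/28, m_4 = 0.
On [6, 8], with S_2(x) = a_2 + b_2·(x - 6) + c_2·(x - 6)² + d_2·(x - 6)³: c_2 = m_2/2 = 51/14, d_2 = (m_3 - m_2)/(6h_2) = -113/112, b_2 = Δ_2 - h_2(2m_2 + m_3)/6 = -1/4.

-1.0089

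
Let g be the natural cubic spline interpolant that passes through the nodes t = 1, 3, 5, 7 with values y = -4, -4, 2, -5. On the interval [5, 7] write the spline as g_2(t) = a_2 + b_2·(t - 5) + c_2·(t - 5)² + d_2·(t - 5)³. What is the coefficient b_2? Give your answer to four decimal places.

With m_i denoting the second derivative at x_i, h_i = 2, 2, 2, and Δ_i = (y_(i+1) − y_i)/h_i = 0, 3, -7/2:
  2·m_0 + 8·m_1 + 2·m_2 = 6(Δ_1 - Δ_0) = 18
  2·m_1 + 8·m_2 + 2·m_3 = 6(Δ_2 - Δ_1) = -39
Natural end conditions: m_0 = m_3 = 0.
Forward elimination and back-substitution give m_0 = 0, m_1 = 37/10, m_2 = -29/5, m_3 = 0.
On [5, 7], with g_2(t) = a_2 + b_2·(t - 5) + c_2·(t - 5)² + d_2·(t - 5)³: c_2 = m_2/2 = -29/10, d_2 = (m_3 - m_2)/(6h_2) = 29/60, b_2 = Δ_2 - h_2(2m_2 + m_3)/6 = 11/30.

0.3667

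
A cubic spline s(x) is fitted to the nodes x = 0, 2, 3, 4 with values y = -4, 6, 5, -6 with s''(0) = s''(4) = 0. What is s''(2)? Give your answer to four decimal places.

Write m_i for s''(x_i). With h_i = 2, 1, 1 and divided differences Δ_i = 5, -1, -11, the continuity of s' gives the tridiagonal system
  2·m_0 + 6·m_1 + 1·m_2 = 6(Δ_1 - Δ_0) = -36
  1·m_1 + 4·m_2 + 1·m_3 = 6(Δ_2 - Δ_1) = -60
Natural end conditions: m_0 = m_3 = 0.
Hence m_0 = 0, m_1 = -84/23, m_2 = -324/23, m_3 = 0.

-3.6522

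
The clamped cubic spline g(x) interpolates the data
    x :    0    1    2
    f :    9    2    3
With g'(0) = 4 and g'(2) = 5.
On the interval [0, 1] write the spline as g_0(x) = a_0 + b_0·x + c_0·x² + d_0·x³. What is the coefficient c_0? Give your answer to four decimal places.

-22.2500

Write M_i for g''(x_i). With h_i = 1, 1 and divided differences Δ_i = -7, 1, the continuity of g' gives the tridiagonal system
  1·M_0 + 4·M_1 + 1·M_2 = 6(Δ_1 - Δ_0) = 48
Clamped end conditions give two more equations: 2h_0·M_0 + h_0·M_1 = 6(Δ_0 - g'(0)) = -66 and h_1·M_1 + 2h_1·M_2 = 6(g'(2) - Δ_1) = 24.
Forward elimination and back-substitution give M_0 = -89/2, M_1 = 23, M_2 = 1/2.
On [0, 1], with g_0(x) = a_0 + b_0·x + c_0·x² + d_0·x³: c_0 = M_0/2 = -89/4, d_0 = (M_1 - M_0)/(6h_0) = 45/4, b_0 = Δ_0 - h_0(2M_0 + M_1)/6 = 4.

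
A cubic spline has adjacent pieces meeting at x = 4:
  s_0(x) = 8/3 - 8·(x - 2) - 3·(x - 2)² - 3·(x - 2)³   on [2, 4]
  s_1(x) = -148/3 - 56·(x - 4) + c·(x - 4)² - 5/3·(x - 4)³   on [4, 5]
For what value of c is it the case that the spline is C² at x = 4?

s_0''(x) = -6 - 18·(x - 2), so s_0''(4) = -42. On the right, s_1''(4) = 2c, so c = -21.

-21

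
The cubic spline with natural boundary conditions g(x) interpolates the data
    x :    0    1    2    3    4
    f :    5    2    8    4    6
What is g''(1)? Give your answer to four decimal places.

19.3929

Write M_i for g''(x_i). With h_i = 1, 1, 1, 1 and divided differences Δ_i = -3, 6, -4, 2, the continuity of g' gives the tridiagonal system
  1·M_0 + 4·M_1 + 1·M_2 = 6(Δ_1 - Δ_0) = 54
  1·M_1 + 4·M_2 + 1·M_3 = 6(Δ_2 - Δ_1) = -60
  1·M_2 + 4·M_3 + 1·M_4 = 6(Δ_3 - Δ_2) = 36
Natural end conditions: M_0 = M_4 = 0.
Forward elimination and back-substitution give M_0 = 0, M_1 = 543/28, M_2 = -165/7, M_3 = 417/28, M_4 = 0.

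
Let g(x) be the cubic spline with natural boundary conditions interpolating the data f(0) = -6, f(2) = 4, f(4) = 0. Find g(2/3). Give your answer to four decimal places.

Write m_i for g''(x_i). With h_i = 2, 2 and divided differences Δ_i = 5, -2, the continuity of g' gives the tridiagonal system
  2·m_0 + 8·m_1 + 2·m_2 = 6(Δ_1 - Δ_0) = -42
Natural end conditions: m_0 = m_2 = 0.
Hence m_0 = 0, m_1 = -21/4, m_2 = 0.
On [0, 2], g(x) = -6 + 27/4·x + 0·x² - 7/16·x³.
With x = 2/3: g(2/3) = -44/27.

-1.6296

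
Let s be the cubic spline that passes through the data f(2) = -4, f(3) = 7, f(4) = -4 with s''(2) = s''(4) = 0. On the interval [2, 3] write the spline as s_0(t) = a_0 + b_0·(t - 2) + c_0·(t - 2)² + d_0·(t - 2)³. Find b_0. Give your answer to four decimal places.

16.5000

With M_i denoting the second derivative at x_i, h_i = 1, 1, and Δ_i = (y_(i+1) − y_i)/h_i = 11, -11:
  1·M_0 + 4·M_1 + 1·M_2 = 6(Δ_1 - Δ_0) = -132
Natural end conditions: M_0 = M_2 = 0.
Solving: M_0 = 0, M_1 = -33, M_2 = 0.
On [2, 3], with s_0(t) = a_0 + b_0·(t - 2) + c_0·(t - 2)² + d_0·(t - 2)³: c_0 = M_0/2 = 0, d_0 = (M_1 - M_0)/(6h_0) = -11/2, b_0 = Δ_0 - h_0(2M_0 + M_1)/6 = 33/2.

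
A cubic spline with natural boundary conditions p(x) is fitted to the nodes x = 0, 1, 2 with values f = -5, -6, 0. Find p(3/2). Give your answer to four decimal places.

Put σ_i = p'' at the i-th knot. Here h = (1, 1) and Δ = (-1, 6), so the interior equations h_(i-1)·σ_(i-1) + 2(h_(i-1)+h_i)·σ_i + h_i·σ_(i+1) = 6(Δ_i − Δ_(i-1)) read
  1·σ_0 + 4·σ_1 + 1·σ_2 = 6(Δ_1 - Δ_0) = 42
Natural end conditions: σ_0 = σ_2 = 0.
Solving the tridiagonal system: σ_0 = 0, σ_1 = 21/2, σ_2 = 0.
On [1, 2], p(x) = -6 + 5/2·(x - 1) + 21/4·(x - 1)² - 7/4·(x - 1)³.
With (x - 1) = 1/2: p(3/2) = -117/32.

-3.6563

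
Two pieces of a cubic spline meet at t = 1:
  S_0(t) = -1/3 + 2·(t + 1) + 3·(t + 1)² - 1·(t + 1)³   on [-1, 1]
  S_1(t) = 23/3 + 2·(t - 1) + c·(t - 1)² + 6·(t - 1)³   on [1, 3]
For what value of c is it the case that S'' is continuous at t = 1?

S_0''(t) = 6 - 6·(t + 1), so S_0''(1) = -6. On the right, S_1''(1) = 2c, so c = -3.

-3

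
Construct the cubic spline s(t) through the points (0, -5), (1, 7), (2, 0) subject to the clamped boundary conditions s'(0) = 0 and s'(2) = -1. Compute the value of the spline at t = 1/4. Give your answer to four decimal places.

With M_i denoting the second derivative at x_i, h_i = 1, 1, and Δ_i = (y_(i+1) − y_i)/h_i = 12, -7:
  1·M_0 + 4·M_1 + 1·M_2 = 6(Δ_1 - Δ_0) = -114
Clamped end conditions give two more equations: 2h_0·M_0 + h_0·M_1 = 6(Δ_0 - s'(0)) = 72 and h_1·M_1 + 2h_1·M_2 = 6(s'(2) - Δ_1) = 36.
Solving: M_0 = 64, M_1 = -56, M_2 = 46.
On [0, 1], s(t) = -5 + 0·t + 32·t² - 20·t³.
With t = 1/4: s(1/4) = -53/16.

-3.3125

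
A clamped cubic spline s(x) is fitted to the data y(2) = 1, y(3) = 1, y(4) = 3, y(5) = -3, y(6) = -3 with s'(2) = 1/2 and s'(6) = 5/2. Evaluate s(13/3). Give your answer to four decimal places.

Let m_i = s''(x_i). Step sizes h_i = 1, 1, 1, 1; slopes of the chords Δ_i = (y_(i+1) - y_i)/h_i = 0, 2, -6, 0.
  1·m_0 + 4·m_1 + 1·m_2 = 6(Δ_1 - Δ_0) = 12
  1·m_1 + 4·m_2 + 1·m_3 = 6(Δ_2 - Δ_1) = -48
  1·m_2 + 4·m_3 + 1·m_4 = 6(Δ_3 - Δ_2) = 36
Clamped end conditions give two more equations: 2h_0·m_0 + h_0·m_1 = 6(Δ_0 - s'(2)) = -3 and h_3·m_3 + 2h_3·m_4 = 6(s'(6) - Δ_3) = 15.
Hence m_0 = -83/14, m_1 = 62/7, m_2 = -35/2, m_3 = 92/7, m_4 = 13/14.
On [4, 5], s(x) = 3 - 33/14·(x - 4) - 35/4·(x - 4)² + 143/28·(x - 4)³.
With (x - 4) = 1/3: s(13/3) = 541/378.

1.4312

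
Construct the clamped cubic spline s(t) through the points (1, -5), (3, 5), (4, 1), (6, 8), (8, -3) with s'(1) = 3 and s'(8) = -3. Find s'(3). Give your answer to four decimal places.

-1.4262

With m_i denoting the second derivative at x_i, h_i = 2, 1, 2, 2, and Δ_i = (y_(i+1) − y_i)/h_i = 5, -4, 7/2, -11/2:
  2·m_0 + 6·m_1 + 1·m_2 = 6(Δ_1 - Δ_0) = -54
  1·m_1 + 6·m_2 + 2·m_3 = 6(Δ_2 - Δ_1) = 45
  2·m_2 + 8·m_3 + 2·m_4 = 6(Δ_3 - Δ_2) = -54
Clamped end conditions give two more equations: 2h_0·m_0 + h_0·m_1 = 6(Δ_0 - s'(1)) = 12 and h_3·m_3 + 2h_3·m_4 = 6(s'(8) - Δ_3) = 15.
Solving: m_0 = 636/61, m_1 = -906/61, m_2 = 870/61, m_3 = -1569/122, m_4 = 621/61.
On [3, 4], s'(t) = b_1 + 2c_1·(t - 3) + 3d_1·(t - 3)² with b_1 = Δ_1 - h_1(2m_1 + m_2)/6 = -87/61, c_1 = m_1/2 = -453/61, d_1 = (m_2 - m_1)/(6h_1) = 296/61. So s'(3) = -87/61.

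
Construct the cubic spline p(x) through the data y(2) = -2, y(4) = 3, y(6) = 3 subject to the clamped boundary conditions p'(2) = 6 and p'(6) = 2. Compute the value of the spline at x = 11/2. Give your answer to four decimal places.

2.4258

Let m_i = p''(x_i). Step sizes h_i = 2, 2; slopes of the chords Δ_i = (y_(i+1) - y_i)/h_i = 5/2, 0.
  2·m_0 + 8·m_1 + 2·m_2 = 6(Δ_1 - Δ_0) = -15
Clamped end conditions give two more equations: 2h_0·m_0 + h_0·m_1 = 6(Δ_0 - p'(2)) = -21 and h_1·m_1 + 2h_1·m_2 = 6(p'(6) - Δ_1) = 12.
Solving: m_0 = -35/8, m_1 = -7/4, m_2 = 31/8.
On [4, 6], p(x) = 3 - 1/8·(x - 4) - 7/8·(x - 4)² + 15/32·(x - 4)³.
With (x - 4) = 3/2: p(11/2) = 621/256.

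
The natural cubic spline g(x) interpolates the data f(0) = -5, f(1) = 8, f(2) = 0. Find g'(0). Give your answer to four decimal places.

Write σ_i for g''(x_i). With h_i = 1, 1 and divided differences Δ_i = 13, -8, the continuity of g' gives the tridiagonal system
  1·σ_0 + 4·σ_1 + 1·σ_2 = 6(Δ_1 - Δ_0) = -126
Natural end conditions: σ_0 = σ_2 = 0.
Forward elimination and back-substitution give σ_0 = 0, σ_1 = -63/2, σ_2 = 0.
On [0, 1], g'(x) = b_0 + 2c_0·x + 3d_0·x² with b_0 = Δ_0 - h_0(2σ_0 + σ_1)/6 = 73/4, c_0 = σ_0/2 = 0, d_0 = (σ_1 - σ_0)/(6h_0) = -21/4. So g'(0) = 73/4.

18.2500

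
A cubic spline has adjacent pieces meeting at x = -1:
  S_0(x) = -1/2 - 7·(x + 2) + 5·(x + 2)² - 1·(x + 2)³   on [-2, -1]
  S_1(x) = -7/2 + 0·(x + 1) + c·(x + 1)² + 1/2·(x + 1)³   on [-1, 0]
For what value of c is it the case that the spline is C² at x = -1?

2

S_0''(x) = 10 - 6·(x + 2), so S_0''(-1) = 4. On the right, S_1''(-1) = 2c, so c = 2.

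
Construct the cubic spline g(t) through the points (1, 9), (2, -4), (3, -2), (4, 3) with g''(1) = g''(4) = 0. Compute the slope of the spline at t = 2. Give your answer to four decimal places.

Put m_i = g'' at the i-th knot. Here h = (1, 1, 1) and Δ = (-13, 2, 5), so the interior equations h_(i-1)·m_(i-1) + 2(h_(i-1)+h_i)·m_i + h_i·m_(i+1) = 6(Δ_i − Δ_(i-1)) read
  1·m_0 + 4·m_1 + 1·m_2 = 6(Δ_1 - Δ_0) = 90
  1·m_1 + 4·m_2 + 1·m_3 = 6(Δ_2 - Δ_1) = 18
Natural end conditions: m_0 = m_3 = 0.
Hence m_0 = 0, m_1 = 114/5, m_2 = -6/5, m_3 = 0.
On [2, 3], g'(t) = b_1 + 2c_1·(t - 2) + 3d_1·(t - 2)² with b_1 = Δ_1 - h_1(2m_1 + m_2)/6 = -27/5, c_1 = m_1/2 = 57/5, d_1 = (m_2 - m_1)/(6h_1) = -4. So g'(2) = -27/5.

-5.4000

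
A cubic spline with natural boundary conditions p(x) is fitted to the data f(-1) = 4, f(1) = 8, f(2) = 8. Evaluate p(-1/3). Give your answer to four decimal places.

Let M_i = p''(x_i). Step sizes h_i = 2, 1; slopes of the chords Δ_i = (y_(i+1) - y_i)/h_i = 2, 0.
  2·M_0 + 6·M_1 + 1·M_2 = 6(Δ_1 - Δ_0) = -12
Natural end conditions: M_0 = M_2 = 0.
Hence M_0 = 0, M_1 = -2, M_2 = 0.
On [-1, 1], p(x) = 4 + 8/3·(x + 1) + 0·(x + 1)² - 1/6·(x + 1)³.
With (x + 1) = 2/3: p(-1/3) = 464/81.

5.7284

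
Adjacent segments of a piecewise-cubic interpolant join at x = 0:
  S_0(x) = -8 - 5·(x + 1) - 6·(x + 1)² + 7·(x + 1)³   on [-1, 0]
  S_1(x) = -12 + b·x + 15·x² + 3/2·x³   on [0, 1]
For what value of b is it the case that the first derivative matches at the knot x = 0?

4

S_0'(x) = -5 - 12·(x + 1) + 21·(x + 1)², so S_0'(0) = 4. On the right, S_1'(0) = b, so b = 4.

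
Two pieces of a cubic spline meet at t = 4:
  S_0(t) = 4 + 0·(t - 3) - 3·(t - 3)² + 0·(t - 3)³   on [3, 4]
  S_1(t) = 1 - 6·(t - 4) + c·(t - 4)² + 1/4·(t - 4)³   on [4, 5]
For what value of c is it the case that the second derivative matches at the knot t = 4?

S_0''(t) = -6 + 0·(t - 3), so S_0''(4) = -6. On the right, S_1''(4) = 2c, so c = -3.

-3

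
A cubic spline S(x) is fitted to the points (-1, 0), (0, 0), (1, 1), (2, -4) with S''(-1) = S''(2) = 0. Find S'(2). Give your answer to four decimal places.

Let m_i = S''(x_i). Step sizes h_i = 1, 1, 1; slopes of the chords Δ_i = (y_(i+1) - y_i)/h_i = 0, 1, -5.
  1·m_0 + 4·m_1 + 1·m_2 = 6(Δ_1 - Δ_0) = 6
  1·m_1 + 4·m_2 + 1·m_3 = 6(Δ_2 - Δ_1) = -36
Natural end conditions: m_0 = m_3 = 0.
Solving the tridiagonal system: m_0 = 0, m_1 = 4, m_2 = -10, m_3 = 0.
On [1, 2], S'(x) = b_2 + 2c_2·(x - 1) + 3d_2·(x - 1)² with b_2 = Δ_2 - h_2(2m_2 + m_3)/6 = -5/3, c_2 = m_2/2 = -5, d_2 = (m_3 - m_2)/(6h_2) = 5/3. So S'(2) = -20/3.

-6.6667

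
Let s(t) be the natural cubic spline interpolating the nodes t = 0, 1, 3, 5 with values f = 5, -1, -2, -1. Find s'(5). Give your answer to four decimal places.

0.2727

Put σ_i = s'' at the i-th knot. Here h = (1, 2, 2) and Δ = (-6, -1/2, 1/2), so the interior equations h_(i-1)·σ_(i-1) + 2(h_(i-1)+h_i)·σ_i + h_i·σ_(i+1) = 6(Δ_i − Δ_(i-1)) read
  1·σ_0 + 6·σ_1 + 2·σ_2 = 6(Δ_1 - Δ_0) = 33
  2·σ_1 + 8·σ_2 + 2·σ_3 = 6(Δ_2 - Δ_1) = 6
Natural end conditions: σ_0 = σ_3 = 0.
Solving: σ_0 = 0, σ_1 = 63/11, σ_2 = -15/22, σ_3 = 0.
On [3, 5], s'(t) = b_2 + 2c_2·(t - 3) + 3d_2·(t - 3)² with b_2 = Δ_2 - h_2(2σ_2 + σ_3)/6 = 21/22, c_2 = σ_2/2 = -15/44, d_2 = (σ_3 - σ_2)/(6h_2) = 5/88. So s'(5) = 3/11.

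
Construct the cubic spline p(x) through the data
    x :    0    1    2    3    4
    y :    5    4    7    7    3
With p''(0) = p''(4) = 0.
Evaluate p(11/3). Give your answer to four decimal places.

With M_i denoting the second derivative at x_i, h_i = 1, 1, 1, 1, and Δ_i = (y_(i+1) − y_i)/h_i = -1, 3, 0, -4:
  1·M_0 + 4·M_1 + 1·M_2 = 6(Δ_1 - Δ_0) = 24
  1·M_1 + 4·M_2 + 1·M_3 = 6(Δ_2 - Δ_1) = -18
  1·M_2 + 4·M_3 + 1·M_4 = 6(Δ_3 - Δ_2) = -24
Natural end conditions: M_0 = M_4 = 0.
Solving the tridiagonal system: M_0 = 0, M_1 = 51/7, M_2 = -36/7, M_3 = -33/7, M_4 = 0.
On [3, 4], p(x) = 7 - 17/7·(x - 3) - 33/14·(x - 3)² + 11/14·(x - 3)³.
With (x - 3) = 2/3: p(11/3) = 863/189.

4.5661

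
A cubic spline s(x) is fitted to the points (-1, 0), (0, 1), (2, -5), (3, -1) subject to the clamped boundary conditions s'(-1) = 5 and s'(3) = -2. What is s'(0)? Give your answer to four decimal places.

Let M_i = s''(x_i). Step sizes h_i = 1, 2, 1; slopes of the chords Δ_i = (y_(i+1) - y_i)/h_i = 1, -3, 4.
  1·M_0 + 6·M_1 + 2·M_2 = 6(Δ_1 - Δ_0) = -24
  2·M_1 + 6·M_2 + 1·M_3 = 6(Δ_2 - Δ_1) = 42
Clamped end conditions give two more equations: 2h_0·M_0 + h_0·M_1 = 6(Δ_0 - s'(-1)) = -24 and h_2·M_2 + 2h_2·M_3 = 6(s'(3) - Δ_2) = -36.
Solving: M_0 = -296/35, M_1 = -248/35, M_2 = 472/35, M_3 = -866/35.
On [0, 2], s'(x) = b_1 + 2c_1·x + 3d_1·x² with b_1 = Δ_1 - h_1(2M_1 + M_2)/6 = -97/35, c_1 = M_1/2 = -124/35, d_1 = (M_2 - M_1)/(6h_1) = 12/7. So s'(0) = -97/35.

-2.7714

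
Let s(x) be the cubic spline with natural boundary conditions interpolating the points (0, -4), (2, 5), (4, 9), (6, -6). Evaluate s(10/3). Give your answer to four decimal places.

Write σ_i for s''(x_i). With h_i = 2, 2, 2 and divided differences Δ_i = 9/2, 2, -15/2, the continuity of s' gives the tridiagonal system
  2·σ_0 + 8·σ_1 + 2·σ_2 = 6(Δ_1 - Δ_0) = -15
  2·σ_1 + 8·σ_2 + 2·σ_3 = 6(Δ_2 - Δ_1) = -57
Natural end conditions: σ_0 = σ_3 = 0.
Solving: σ_0 = 0, σ_1 = -1/10, σ_2 = -71/10, σ_3 = 0.
On [2, 4], s(x) = 5 + 133/30·(x - 2) - 1/20·(x - 2)² - 7/12·(x - 2)³.
With (x - 2) = 4/3: s(10/3) = 3823/405.

9.4395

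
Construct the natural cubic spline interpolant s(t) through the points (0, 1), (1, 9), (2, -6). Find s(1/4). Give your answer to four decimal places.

4.3477

Put m_i = s'' at the i-th knot. Here h = (1, 1) and Δ = (8, -15), so the interior equations h_(i-1)·m_(i-1) + 2(h_(i-1)+h_i)·m_i + h_i·m_(i+1) = 6(Δ_i − Δ_(i-1)) read
  1·m_0 + 4·m_1 + 1·m_2 = 6(Δ_1 - Δ_0) = -138
Natural end conditions: m_0 = m_2 = 0.
Solving the tridiagonal system: m_0 = 0, m_1 = -69/2, m_2 = 0.
On [0, 1], s(t) = 1 + 55/4·t + 0·t² - 23/4·t³.
With t = 1/4: s(1/4) = 1113/256.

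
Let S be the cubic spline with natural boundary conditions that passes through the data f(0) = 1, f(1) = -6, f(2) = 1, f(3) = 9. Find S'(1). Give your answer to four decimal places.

0.3333

Write M_i for S''(x_i). With h_i = 1, 1, 1 and divided differences Δ_i = -7, 7, 8, the continuity of S' gives the tridiagonal system
  1·M_0 + 4·M_1 + 1·M_2 = 6(Δ_1 - Δ_0) = 84
  1·M_1 + 4·M_2 + 1·M_3 = 6(Δ_2 - Δ_1) = 6
Natural end conditions: M_0 = M_3 = 0.
Hence M_0 = 0, M_1 = 22, M_2 = -4, M_3 = 0.
On [1, 2], S'(x) = b_1 + 2c_1·(x - 1) + 3d_1·(x - 1)² with b_1 = Δ_1 - h_1(2M_1 + M_2)/6 = 1/3, c_1 = M_1/2 = 11, d_1 = (M_2 - M_1)/(6h_1) = -13/3. So S'(1) = 1/3.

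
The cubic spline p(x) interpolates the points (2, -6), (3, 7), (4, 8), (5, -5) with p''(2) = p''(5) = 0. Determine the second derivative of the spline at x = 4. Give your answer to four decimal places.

-17.6000

Put σ_i = p'' at the i-th knot. Here h = (1, 1, 1) and Δ = (13, 1, -13), so the interior equations h_(i-1)·σ_(i-1) + 2(h_(i-1)+h_i)·σ_i + h_i·σ_(i+1) = 6(Δ_i − Δ_(i-1)) read
  1·σ_0 + 4·σ_1 + 1·σ_2 = 6(Δ_1 - Δ_0) = -72
  1·σ_1 + 4·σ_2 + 1·σ_3 = 6(Δ_2 - Δ_1) = -84
Natural end conditions: σ_0 = σ_3 = 0.
Solving: σ_0 = 0, σ_1 = -68/5, σ_2 = -88/5, σ_3 = 0.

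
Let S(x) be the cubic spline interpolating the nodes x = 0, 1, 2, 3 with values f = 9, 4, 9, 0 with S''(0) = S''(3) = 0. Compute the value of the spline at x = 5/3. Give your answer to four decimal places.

7.8963

Write σ_i for S''(x_i). With h_i = 1, 1, 1 and divided differences Δ_i = -5, 5, -9, the continuity of S' gives the tridiagonal system
  1·σ_0 + 4·σ_1 + 1·σ_2 = 6(Δ_1 - Δ_0) = 60
  1·σ_1 + 4·σ_2 + 1·σ_3 = 6(Δ_2 - Δ_1) = -84
Natural end conditions: σ_0 = σ_3 = 0.
Solving: σ_0 = 0, σ_1 = 108/5, σ_2 = -132/5, σ_3 = 0.
On [1, 2], S(x) = 4 + 11/5·(x - 1) + 54/5·(x - 1)² - 8·(x - 1)³.
With (x - 1) = 2/3: S(5/3) = 1066/135.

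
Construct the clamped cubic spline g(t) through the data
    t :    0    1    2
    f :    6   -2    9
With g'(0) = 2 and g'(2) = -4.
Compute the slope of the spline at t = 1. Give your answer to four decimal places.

With M_i denoting the second derivative at x_i, h_i = 1, 1, and Δ_i = (y_(i+1) − y_i)/h_i = -8, 11:
  1·M_0 + 4·M_1 + 1·M_2 = 6(Δ_1 - Δ_0) = 114
Clamped end conditions give two more equations: 2h_0·M_0 + h_0·M_1 = 6(Δ_0 - g'(0)) = -60 and h_1·M_1 + 2h_1·M_2 = 6(g'(2) - Δ_1) = -90.
Forward elimination and back-substitution give M_0 = -123/2, M_1 = 63, M_2 = -153/2.
On [1, 2], g'(t) = b_1 + 2c_1·(t - 1) + 3d_1·(t - 1)² with b_1 = Δ_1 - h_1(2M_1 + M_2)/6 = 11/4, c_1 = M_1/2 = 63/2, d_1 = (M_2 - M_1)/(6h_1) = -93/4. So g'(1) = 11/4.

2.7500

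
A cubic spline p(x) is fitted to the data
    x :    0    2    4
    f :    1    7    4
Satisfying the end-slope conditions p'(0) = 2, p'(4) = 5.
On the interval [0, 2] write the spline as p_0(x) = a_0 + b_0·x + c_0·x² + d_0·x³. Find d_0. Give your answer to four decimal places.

-1.1563

With M_i denoting the second derivative at x_i, h_i = 2, 2, and Δ_i = (y_(i+1) − y_i)/h_i = 3, -3/2:
  2·M_0 + 8·M_1 + 2·M_2 = 6(Δ_1 - Δ_0) = -27
Clamped end conditions give two more equations: 2h_0·M_0 + h_0·M_1 = 6(Δ_0 - p'(0)) = 6 and h_1·M_1 + 2h_1·M_2 = 6(p'(4) - Δ_1) = 39.
Solving: M_0 = 45/8, M_1 = -33/4, M_2 = 111/8.
On [0, 2], with p_0(x) = a_0 + b_0·x + c_0·x² + d_0·x³: c_0 = M_0/2 = 45/16, d_0 = (M_1 - M_0)/(6h_0) = -37/32, b_0 = Δ_0 - h_0(2M_0 + M_1)/6 = 2.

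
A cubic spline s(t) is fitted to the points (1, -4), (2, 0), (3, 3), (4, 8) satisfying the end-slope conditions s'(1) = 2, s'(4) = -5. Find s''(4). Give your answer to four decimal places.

-37.0667

Let M_i = s''(x_i). Step sizes h_i = 1, 1, 1; slopes of the chords Δ_i = (y_(i+1) - y_i)/h_i = 4, 3, 5.
  1·M_0 + 4·M_1 + 1·M_2 = 6(Δ_1 - Δ_0) = -6
  1·M_1 + 4·M_2 + 1·M_3 = 6(Δ_2 - Δ_1) = 12
Clamped end conditions give two more equations: 2h_0·M_0 + h_0·M_1 = 6(Δ_0 - s'(1)) = 12 and h_2·M_2 + 2h_2·M_3 = 6(s'(4) - Δ_2) = -60.
Solving the tridiagonal system: M_0 = 146/15, M_1 = -112/15, M_2 = 212/15, M_3 = -556/15.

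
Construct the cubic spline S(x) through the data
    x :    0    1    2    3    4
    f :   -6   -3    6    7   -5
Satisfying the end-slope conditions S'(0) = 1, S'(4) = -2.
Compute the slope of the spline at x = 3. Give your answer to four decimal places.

-9.8214

Let M_i = S''(x_i). Step sizes h_i = 1, 1, 1, 1; slopes of the chords Δ_i = (y_(i+1) - y_i)/h_i = 3, 9, 1, -12.
  1·M_0 + 4·M_1 + 1·M_2 = 6(Δ_1 - Δ_0) = 36
  1·M_1 + 4·M_2 + 1·M_3 = 6(Δ_2 - Δ_1) = -48
  1·M_2 + 4·M_3 + 1·M_4 = 6(Δ_3 - Δ_2) = -78
Clamped end conditions give two more equations: 2h_0·M_0 + h_0·M_1 = 6(Δ_0 - S'(0)) = 12 and h_3·M_3 + 2h_3·M_4 = 6(S'(4) - Δ_3) = 60.
Solving the tridiagonal system: M_0 = 9/14, M_1 = 75/7, M_2 = -15/2, M_3 = -201/7, M_4 = 621/14.
On [3, 4], S'(x) = b_3 + 2c_3·(x - 3) + 3d_3·(x - 3)² with b_3 = Δ_3 - h_3(2M_3 + M_4)/6 = -275/28, c_3 = M_3/2 = -201/14, d_3 = (M_4 - M_3)/(6h_3) = 341/28. So S'(3) = -275/28.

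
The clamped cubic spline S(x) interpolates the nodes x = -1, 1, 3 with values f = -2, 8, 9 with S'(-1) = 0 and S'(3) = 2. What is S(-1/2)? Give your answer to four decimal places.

-0.7773

Write M_i for S''(x_i). With h_i = 2, 2 and divided differences Δ_i = 5, 1/2, the continuity of S' gives the tridiagonal system
  2·M_0 + 8·M_1 + 2·M_2 = 6(Δ_1 - Δ_0) = -27
Clamped end conditions give two more equations: 2h_0·M_0 + h_0·M_1 = 6(Δ_0 - S'(-1)) = 30 and h_1·M_1 + 2h_1·M_2 = 6(S'(3) - Δ_1) = 9.
Forward elimination and back-substitution give M_0 = 91/8, M_1 = -31/4, M_2 = 49/8.
On [-1, 1], S(x) = -2 + 0·(x + 1) + 91/16·(x + 1)² - 51/32·(x + 1)³.
With (x + 1) = 1/2: S(-1/2) = -199/256.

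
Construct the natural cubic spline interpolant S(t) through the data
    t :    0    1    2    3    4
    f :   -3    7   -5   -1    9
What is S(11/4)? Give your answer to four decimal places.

-3.3627

Let M_i = S''(x_i). Step sizes h_i = 1, 1, 1, 1; slopes of the chords Δ_i = (y_(i+1) - y_i)/h_i = 10, -12, 4, 10.
  1·M_0 + 4·M_1 + 1·M_2 = 6(Δ_1 - Δ_0) = -132
  1·M_1 + 4·M_2 + 1·M_3 = 6(Δ_2 - Δ_1) = 96
  1·M_2 + 4·M_3 + 1·M_4 = 6(Δ_3 - Δ_2) = 36
Natural end conditions: M_0 = M_4 = 0.
Solving the tridiagonal system: M_0 = 0, M_1 = -291/7, M_2 = 240/7, M_3 = 3/7, M_4 = 0.
On [2, 3], S(t) = -5 - 15/2·(t - 2) + 120/7·(t - 2)² - 79/14·(t - 2)³.
With (t - 2) = 3/4: S(11/4) = -3013/896.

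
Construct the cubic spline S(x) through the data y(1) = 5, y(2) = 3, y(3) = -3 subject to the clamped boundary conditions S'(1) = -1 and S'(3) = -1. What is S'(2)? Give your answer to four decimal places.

Write M_i for S''(x_i). With h_i = 1, 1 and divided differences Δ_i = -2, -6, the continuity of S' gives the tridiagonal system
  1·M_0 + 4·M_1 + 1·M_2 = 6(Δ_1 - Δ_0) = -24
Clamped end conditions give two more equations: 2h_0·M_0 + h_0·M_1 = 6(Δ_0 - S'(1)) = -6 and h_1·M_1 + 2h_1·M_2 = 6(S'(3) - Δ_1) = 30.
Forward elimination and back-substitution give M_0 = 3, M_1 = -12, M_2 = 21.
On [2, 3], S'(x) = b_1 + 2c_1·(x - 2) + 3d_1·(x - 2)² with b_1 = Δ_1 - h_1(2M_1 + M_2)/6 = -11/2, c_1 = M_1/2 = -6, d_1 = (M_2 - M_1)/(6h_1) = 11/2. So S'(2) = -11/2.

-5.5000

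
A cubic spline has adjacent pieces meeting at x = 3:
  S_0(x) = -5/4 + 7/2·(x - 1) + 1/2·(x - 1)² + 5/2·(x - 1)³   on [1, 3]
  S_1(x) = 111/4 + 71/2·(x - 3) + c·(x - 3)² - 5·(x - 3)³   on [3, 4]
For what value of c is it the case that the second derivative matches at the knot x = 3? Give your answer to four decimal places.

S_0''(x) = 1 + 15·(x - 1), so S_0''(3) = 31. On the right, S_1''(3) = 2c, so c = 31/2.

15.5000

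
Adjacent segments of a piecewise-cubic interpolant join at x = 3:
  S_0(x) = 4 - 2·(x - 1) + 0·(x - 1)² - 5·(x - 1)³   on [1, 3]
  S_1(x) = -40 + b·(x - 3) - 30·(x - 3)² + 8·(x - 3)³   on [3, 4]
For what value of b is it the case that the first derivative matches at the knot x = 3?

S_0'(x) = -2 + 0·(x - 1) - 15·(x - 1)², so S_0'(3) = -62. On the right, S_1'(3) = b, so b = -62.

-62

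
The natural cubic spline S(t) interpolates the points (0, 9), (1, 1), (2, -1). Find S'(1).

-5

Put σ_i = S'' at the i-th knot. Here h = (1, 1) and Δ = (-8, -2), so the interior equations h_(i-1)·σ_(i-1) + 2(h_(i-1)+h_i)·σ_i + h_i·σ_(i+1) = 6(Δ_i − Δ_(i-1)) read
  1·σ_0 + 4·σ_1 + 1·σ_2 = 6(Δ_1 - Δ_0) = 36
Natural end conditions: σ_0 = σ_2 = 0.
Hence σ_0 = 0, σ_1 = 9, σ_2 = 0.
On [1, 2], S'(t) = b_1 + 2c_1·(t - 1) + 3d_1·(t - 1)² with b_1 = Δ_1 - h_1(2σ_1 + σ_2)/6 = -5, c_1 = σ_1/2 = 9/2, d_1 = (σ_2 - σ_1)/(6h_1) = -3/2. So S'(1) = -5.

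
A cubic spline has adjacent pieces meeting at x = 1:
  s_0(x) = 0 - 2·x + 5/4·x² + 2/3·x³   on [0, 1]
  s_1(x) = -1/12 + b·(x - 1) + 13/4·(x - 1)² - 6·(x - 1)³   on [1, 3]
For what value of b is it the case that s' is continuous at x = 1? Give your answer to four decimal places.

2.5000

s_0'(x) = -2 + 5/2·x + 2·x², so s_0'(1) = 5/2. On the right, s_1'(1) = b, so b = 5/2.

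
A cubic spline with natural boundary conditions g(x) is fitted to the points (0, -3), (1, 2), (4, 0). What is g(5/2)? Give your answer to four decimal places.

3.3906

Put M_i = g'' at the i-th knot. Here h = (1, 3) and Δ = (5, -2/3), so the interior equations h_(i-1)·M_(i-1) + 2(h_(i-1)+h_i)·M_i + h_i·M_(i+1) = 6(Δ_i − Δ_(i-1)) read
  1·M_0 + 8·M_1 + 3·M_2 = 6(Δ_1 - Δ_0) = -34
Natural end conditions: M_0 = M_2 = 0.
Solving the tridiagonal system: M_0 = 0, M_1 = -17/4, M_2 = 0.
On [1, 4], g(x) = 2 + 43/12·(x - 1) - 17/8·(x - 1)² + 17/72·(x - 1)³.
With (x - 1) = 3/2: g(5/2) = 217/64.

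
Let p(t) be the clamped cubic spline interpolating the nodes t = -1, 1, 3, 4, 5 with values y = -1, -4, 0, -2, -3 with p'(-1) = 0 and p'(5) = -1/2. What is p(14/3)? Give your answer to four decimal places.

-2.8166

Let m_i = p''(x_i). Step sizes h_i = 2, 2, 1, 1; slopes of the chords Δ_i = (y_(i+1) - y_i)/h_i = -3/2, 2, -2, -1.
  2·m_0 + 8·m_1 + 2·m_2 = 6(Δ_1 - Δ_0) = 21
  2·m_1 + 6·m_2 + 1·m_3 = 6(Δ_2 - Δ_1) = -24
  1·m_2 + 4·m_3 + 1·m_4 = 6(Δ_3 - Δ_2) = 6
Clamped end conditions give two more equations: 2h_0·m_0 + h_0·m_1 = 6(Δ_0 - p'(-1)) = -9 and h_3·m_3 + 2h_3·m_4 = 6(p'(5) - Δ_3) = 3.
Solving: m_0 = -209/42, m_1 = 229/42, m_2 = -19/3, m_3 = 65/21, m_4 = -1/21.
On [4, 5], p(t) = -2 - 85/42·(t - 4) + 65/42·(t - 4)² - 11/21·(t - 4)³.
With (t - 4) = 2/3: p(14/3) = -1597/567.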